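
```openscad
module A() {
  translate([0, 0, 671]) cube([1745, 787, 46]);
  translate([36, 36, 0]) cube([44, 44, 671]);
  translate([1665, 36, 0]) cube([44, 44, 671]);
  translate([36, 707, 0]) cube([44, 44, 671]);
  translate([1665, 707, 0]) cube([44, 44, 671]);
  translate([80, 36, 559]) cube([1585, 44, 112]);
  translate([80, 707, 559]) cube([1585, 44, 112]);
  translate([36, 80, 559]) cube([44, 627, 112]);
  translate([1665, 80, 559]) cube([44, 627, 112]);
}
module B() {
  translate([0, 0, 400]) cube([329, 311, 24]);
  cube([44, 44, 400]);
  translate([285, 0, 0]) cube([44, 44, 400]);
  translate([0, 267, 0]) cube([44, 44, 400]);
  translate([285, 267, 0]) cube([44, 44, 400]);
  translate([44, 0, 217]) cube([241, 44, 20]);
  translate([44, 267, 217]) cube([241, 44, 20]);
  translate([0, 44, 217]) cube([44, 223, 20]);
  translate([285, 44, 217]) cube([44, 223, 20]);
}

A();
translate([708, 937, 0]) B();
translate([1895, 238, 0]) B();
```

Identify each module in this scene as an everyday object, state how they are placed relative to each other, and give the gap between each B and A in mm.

Each stool's nearest face is 150 mm from the table's bounding box.

A is a table. B is a stool. Two stools sit around the table at the +y, +x sides. The gap between each stool and the table is 150 mm.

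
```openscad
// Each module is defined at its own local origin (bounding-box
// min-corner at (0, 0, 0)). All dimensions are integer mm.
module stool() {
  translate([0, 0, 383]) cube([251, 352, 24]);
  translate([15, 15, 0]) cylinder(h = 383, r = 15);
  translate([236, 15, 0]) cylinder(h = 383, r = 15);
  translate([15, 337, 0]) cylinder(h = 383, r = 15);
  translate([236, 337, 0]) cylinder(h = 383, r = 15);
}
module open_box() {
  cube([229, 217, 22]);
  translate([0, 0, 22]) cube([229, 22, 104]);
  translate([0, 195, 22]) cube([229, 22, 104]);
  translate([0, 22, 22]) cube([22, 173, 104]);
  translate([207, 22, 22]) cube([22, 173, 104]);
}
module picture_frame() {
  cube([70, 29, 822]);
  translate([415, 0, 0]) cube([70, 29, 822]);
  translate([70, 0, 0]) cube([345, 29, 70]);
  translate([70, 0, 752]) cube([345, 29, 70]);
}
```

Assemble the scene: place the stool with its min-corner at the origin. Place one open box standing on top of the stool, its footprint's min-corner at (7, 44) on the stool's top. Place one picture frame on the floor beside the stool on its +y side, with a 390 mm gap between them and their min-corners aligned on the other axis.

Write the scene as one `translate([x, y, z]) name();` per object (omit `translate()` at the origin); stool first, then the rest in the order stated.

stool();
translate([7, 44, 407]) open_box();
translate([0, 742, 0]) picture_frame();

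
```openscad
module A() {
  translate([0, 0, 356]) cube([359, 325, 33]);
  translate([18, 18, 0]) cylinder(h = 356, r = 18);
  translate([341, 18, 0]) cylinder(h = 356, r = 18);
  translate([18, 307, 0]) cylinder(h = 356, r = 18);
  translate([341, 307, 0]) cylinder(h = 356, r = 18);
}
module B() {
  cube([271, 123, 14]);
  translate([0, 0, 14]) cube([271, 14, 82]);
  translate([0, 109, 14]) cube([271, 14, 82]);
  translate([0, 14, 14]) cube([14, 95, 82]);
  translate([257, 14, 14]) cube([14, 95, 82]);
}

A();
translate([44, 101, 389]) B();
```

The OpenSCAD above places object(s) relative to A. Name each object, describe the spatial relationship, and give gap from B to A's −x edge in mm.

The open box's min-x is at 44; the stool's min-x is 0; gap = 44 mm.

A is a stool. B is an open box. The open box is on top of the stool, centred. The gap from the open box to the stool's −x edge is 44 mm.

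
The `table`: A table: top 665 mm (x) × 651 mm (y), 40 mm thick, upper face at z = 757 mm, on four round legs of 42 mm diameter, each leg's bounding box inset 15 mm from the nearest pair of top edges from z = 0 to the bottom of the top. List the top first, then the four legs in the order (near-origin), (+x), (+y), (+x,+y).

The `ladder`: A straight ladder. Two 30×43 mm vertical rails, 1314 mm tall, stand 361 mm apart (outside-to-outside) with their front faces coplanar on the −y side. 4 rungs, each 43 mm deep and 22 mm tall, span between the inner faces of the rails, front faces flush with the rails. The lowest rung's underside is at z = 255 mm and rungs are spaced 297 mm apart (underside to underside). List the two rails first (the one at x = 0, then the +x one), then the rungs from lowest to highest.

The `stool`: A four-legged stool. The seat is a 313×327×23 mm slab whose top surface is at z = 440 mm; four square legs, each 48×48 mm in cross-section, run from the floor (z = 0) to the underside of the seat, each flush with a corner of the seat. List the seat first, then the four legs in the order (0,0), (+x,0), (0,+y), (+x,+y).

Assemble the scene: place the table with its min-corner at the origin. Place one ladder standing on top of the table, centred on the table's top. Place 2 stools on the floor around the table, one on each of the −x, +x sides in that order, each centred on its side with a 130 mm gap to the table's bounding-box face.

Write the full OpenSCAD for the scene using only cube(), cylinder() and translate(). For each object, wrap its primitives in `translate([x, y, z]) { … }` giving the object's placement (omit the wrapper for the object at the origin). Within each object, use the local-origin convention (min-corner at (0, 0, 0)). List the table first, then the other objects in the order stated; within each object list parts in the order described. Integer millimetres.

translate([0, 0, 717]) cube([665, 651, 40]);
translate([36, 36, 0]) cylinder(h = 717, r = 21);
translate([629, 36, 0]) cylinder(h = 717, r = 21);
translate([36, 615, 0]) cylinder(h = 717, r = 21);
translate([629, 615, 0]) cylinder(h = 717, r = 21);
translate([152, 304, 757]) {
  cube([30, 43, 1314]);
  translate([331, 0, 0]) cube([30, 43, 1314]);
  translate([30, 0, 255]) cube([301, 43, 22]);
  translate([30, 0, 552]) cube([301, 43, 22]);
  translate([30, 0, 849]) cube([301, 43, 22]);
  translate([30, 0, 1146]) cube([301, 43, 22]);
}
translate([-443, 162, 0]) {
  translate([0, 0, 417]) cube([313, 327, 23]);
  cube([48, 48, 417]);
  translate([265, 0, 0]) cube([48, 48, 417]);
  translate([0, 279, 0]) cube([48, 48, 417]);
  translate([265, 279, 0]) cube([48, 48, 417]);
}
translate([795, 162, 0]) {
  translate([0, 0, 417]) cube([313, 327, 23]);
  cube([48, 48, 417]);
  translate([265, 0, 0]) cube([48, 48, 417]);
  translate([0, 279, 0]) cube([48, 48, 417]);
  translate([265, 279, 0]) cube([48, 48, 417]);
}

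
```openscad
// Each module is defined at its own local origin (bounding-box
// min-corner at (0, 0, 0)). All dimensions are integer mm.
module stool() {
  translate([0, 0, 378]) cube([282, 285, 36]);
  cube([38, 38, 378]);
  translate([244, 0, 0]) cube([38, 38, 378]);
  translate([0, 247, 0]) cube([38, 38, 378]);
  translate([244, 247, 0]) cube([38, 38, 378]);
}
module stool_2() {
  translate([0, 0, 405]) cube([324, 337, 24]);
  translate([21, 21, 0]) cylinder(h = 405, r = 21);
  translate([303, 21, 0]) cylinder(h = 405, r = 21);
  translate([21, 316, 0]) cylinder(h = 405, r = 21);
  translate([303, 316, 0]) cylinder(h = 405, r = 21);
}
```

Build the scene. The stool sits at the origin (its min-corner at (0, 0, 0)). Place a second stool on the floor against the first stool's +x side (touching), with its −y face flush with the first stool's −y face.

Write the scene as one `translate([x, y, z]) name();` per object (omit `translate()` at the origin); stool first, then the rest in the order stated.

stool();
translate([282, 0, 0]) stool_2();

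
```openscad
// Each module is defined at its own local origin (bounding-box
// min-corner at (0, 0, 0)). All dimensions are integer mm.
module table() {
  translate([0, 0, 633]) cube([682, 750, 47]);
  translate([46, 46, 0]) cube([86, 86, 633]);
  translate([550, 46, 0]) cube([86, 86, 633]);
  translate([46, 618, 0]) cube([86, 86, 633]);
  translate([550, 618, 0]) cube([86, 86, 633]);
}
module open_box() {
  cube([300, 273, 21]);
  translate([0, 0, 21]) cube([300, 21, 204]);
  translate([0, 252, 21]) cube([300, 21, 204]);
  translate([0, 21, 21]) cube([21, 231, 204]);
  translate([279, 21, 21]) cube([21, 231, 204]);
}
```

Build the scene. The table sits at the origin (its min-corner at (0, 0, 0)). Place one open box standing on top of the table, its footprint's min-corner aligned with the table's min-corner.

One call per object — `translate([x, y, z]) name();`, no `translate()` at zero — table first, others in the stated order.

table();
translate([0, 0, 680]) open_box();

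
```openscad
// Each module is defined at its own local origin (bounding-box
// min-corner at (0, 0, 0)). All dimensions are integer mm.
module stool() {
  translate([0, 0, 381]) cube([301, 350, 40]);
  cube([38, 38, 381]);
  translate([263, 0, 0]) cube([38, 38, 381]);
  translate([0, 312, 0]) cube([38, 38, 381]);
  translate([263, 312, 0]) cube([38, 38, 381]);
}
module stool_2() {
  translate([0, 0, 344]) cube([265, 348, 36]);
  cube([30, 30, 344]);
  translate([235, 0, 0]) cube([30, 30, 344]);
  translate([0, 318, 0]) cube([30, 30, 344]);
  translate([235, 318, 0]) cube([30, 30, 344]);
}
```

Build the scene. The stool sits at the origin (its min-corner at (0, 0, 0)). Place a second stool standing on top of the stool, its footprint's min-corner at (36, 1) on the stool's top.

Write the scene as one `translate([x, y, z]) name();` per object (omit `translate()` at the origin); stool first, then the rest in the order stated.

stool();
translate([36, 1, 421]) stool_2();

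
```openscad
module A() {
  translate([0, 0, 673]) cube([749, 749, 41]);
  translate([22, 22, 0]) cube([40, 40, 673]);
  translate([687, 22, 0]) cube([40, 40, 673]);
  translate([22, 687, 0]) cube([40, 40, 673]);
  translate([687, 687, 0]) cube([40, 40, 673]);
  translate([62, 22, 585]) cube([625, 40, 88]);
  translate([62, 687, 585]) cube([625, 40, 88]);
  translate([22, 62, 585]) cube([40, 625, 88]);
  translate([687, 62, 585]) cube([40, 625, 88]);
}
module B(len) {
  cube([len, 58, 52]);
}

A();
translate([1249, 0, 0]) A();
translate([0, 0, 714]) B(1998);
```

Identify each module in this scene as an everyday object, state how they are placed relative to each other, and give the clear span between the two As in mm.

A is a table. B is a beam. A beam spans the tops of two tables. The clear span between the two tables is 500 mm.

Second table starts at x = 1249; first ends at x = 749; clear span = 1249 − 749 = 500 mm.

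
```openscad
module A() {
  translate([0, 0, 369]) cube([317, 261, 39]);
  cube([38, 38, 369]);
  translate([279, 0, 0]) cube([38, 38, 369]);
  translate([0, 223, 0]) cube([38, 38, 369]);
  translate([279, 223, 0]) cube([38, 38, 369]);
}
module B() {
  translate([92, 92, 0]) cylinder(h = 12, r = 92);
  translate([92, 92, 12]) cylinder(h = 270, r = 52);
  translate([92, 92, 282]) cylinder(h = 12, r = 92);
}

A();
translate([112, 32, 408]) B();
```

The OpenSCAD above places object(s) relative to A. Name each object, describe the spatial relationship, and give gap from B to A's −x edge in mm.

The spool's min-x is at 112; the stool's min-x is 0; gap = 112 mm.

A is a stool. B is a spool. The spool is on top of the stool. The gap from the spool to the stool's −x edge is 112 mm.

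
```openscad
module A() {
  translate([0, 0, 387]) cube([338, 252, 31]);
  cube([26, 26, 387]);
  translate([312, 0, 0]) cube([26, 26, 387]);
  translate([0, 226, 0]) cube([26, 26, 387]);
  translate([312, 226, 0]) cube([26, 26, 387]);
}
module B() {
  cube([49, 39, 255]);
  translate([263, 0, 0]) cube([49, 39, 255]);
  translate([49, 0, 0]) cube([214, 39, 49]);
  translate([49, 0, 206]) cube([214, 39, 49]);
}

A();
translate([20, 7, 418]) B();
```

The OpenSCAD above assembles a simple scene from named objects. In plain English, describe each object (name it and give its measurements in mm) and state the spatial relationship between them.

A is a simple wooden stool: a rectangular seat 338 mm (x) by 252 mm (y), 31 mm thick, top face at z = 418 mm, on four square legs, each 26×26 mm in cross-section. The legs rest on z = 0, each flush with a corner of the seat.

B is a picture frame with a 214×157 mm rectangular opening (x by z) and a uniform 49 mm border on every side. Frame depth is 39 mm along y. It is built from two vertical stiles running the full outside height and two horizontal rails spanning the gap between the stiles.

The picture frame is on top of the stool.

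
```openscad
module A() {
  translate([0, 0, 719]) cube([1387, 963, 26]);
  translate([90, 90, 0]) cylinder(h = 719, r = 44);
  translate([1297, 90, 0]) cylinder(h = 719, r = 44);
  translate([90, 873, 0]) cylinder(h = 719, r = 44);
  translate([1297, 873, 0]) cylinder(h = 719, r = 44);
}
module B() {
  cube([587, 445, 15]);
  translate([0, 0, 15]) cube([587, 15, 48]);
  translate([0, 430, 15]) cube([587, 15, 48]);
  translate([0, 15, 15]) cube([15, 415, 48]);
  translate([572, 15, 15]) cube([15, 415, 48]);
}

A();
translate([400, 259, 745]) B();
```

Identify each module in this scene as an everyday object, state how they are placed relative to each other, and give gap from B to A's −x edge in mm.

A is a table. B is an open box. The open box is on top of the table, centred. The gap from the open box to the table's −x edge is 400 mm.

The open box's min-x is at 400; the table's min-x is 0; gap = 400 mm.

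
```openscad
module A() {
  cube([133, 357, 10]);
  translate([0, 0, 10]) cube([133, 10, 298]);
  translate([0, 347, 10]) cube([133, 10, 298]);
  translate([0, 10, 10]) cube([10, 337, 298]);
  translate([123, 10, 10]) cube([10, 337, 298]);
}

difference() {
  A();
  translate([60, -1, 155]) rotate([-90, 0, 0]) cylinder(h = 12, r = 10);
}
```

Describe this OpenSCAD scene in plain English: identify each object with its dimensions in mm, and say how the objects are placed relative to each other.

A is an open storage box with external size 133×357×308 mm and wall thickness 10 mm (the base is also 10 mm thick). The base covers the whole footprint; the four walls stand on the base, with the y-facing walls full-width and the x-facing walls fitting between their inner faces.

The open box has a circular hole of radius 10 mm through its front wall, centred at (x = 60, z = 155).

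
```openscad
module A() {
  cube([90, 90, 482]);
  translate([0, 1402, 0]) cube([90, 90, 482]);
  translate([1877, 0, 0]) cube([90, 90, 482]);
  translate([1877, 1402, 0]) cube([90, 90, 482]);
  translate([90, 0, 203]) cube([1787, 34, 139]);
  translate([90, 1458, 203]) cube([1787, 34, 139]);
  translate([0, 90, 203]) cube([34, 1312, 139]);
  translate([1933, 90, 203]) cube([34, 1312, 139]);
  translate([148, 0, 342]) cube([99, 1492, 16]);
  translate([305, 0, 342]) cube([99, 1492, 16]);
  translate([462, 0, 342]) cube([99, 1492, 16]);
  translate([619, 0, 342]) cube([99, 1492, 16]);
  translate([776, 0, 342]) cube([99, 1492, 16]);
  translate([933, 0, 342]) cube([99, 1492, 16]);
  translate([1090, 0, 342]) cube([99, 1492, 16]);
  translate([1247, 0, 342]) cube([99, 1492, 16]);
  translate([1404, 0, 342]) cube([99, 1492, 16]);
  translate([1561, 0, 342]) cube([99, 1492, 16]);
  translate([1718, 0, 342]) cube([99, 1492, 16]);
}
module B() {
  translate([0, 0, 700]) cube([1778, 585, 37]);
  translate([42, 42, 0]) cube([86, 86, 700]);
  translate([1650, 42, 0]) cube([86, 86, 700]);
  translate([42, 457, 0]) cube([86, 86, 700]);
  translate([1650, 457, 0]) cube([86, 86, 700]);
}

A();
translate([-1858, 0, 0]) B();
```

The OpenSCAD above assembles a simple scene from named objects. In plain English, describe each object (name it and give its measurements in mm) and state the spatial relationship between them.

A is a bed frame 1967 mm long (x) by 1492 mm wide (y). Four 90×90 mm corner posts, 482 mm tall, at the corners of the footprint. Four rails of 34 mm thickness and 139 mm height run between adjacent posts with their undersides at z = 203 mm, their outer faces flush with the outside of the frame (the two x-running rails run between the posts' inner faces; the two y-running rails run between the posts' inner faces). 11 slats, each 99 mm wide (x) and 16 mm thick, lie across the top of the two x-running rails, running the full 1492 mm width of the frame in y; the slats are evenly spaced along x between the inner faces of the end posts with equal gaps (rounded down to the nearest mm) at the −x end and between each pair — any rounding remainder accumulates at the +x end.

B is a table with a 1778×585 mm rectangular top, 37 mm thick, top surface at z = 737 mm, supported by four 86×86 mm square legs, each inset 42 mm from the nearest pair of top edges, running from the floor.

The table is on the floor beside the bed frame on its −x side.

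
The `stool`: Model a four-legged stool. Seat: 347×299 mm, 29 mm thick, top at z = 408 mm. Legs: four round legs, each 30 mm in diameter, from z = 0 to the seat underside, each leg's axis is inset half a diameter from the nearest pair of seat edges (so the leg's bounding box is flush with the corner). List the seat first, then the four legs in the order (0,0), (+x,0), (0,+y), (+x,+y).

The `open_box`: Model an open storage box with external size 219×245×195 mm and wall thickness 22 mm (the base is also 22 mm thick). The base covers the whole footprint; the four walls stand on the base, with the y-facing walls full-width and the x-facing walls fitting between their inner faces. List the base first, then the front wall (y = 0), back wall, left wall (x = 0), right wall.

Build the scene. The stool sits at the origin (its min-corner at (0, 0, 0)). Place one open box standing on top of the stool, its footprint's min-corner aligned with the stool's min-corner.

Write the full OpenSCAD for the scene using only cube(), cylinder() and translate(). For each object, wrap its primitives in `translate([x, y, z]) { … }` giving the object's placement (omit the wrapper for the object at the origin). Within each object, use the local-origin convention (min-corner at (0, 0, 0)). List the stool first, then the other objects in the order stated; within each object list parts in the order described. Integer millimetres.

translate([0, 0, 379]) cube([347, 299, 29]);
translate([15, 15, 0]) cylinder(h = 379, r = 15);
translate([332, 15, 0]) cylinder(h = 379, r = 15);
translate([15, 284, 0]) cylinder(h = 379, r = 15);
translate([332, 284, 0]) cylinder(h = 379, r = 15);
translate([0, 0, 408]) {
  cube([219, 245, 22]);
  translate([0, 0, 22]) cube([219, 22, 173]);
  translate([0, 223, 22]) cube([219, 22, 173]);
  translate([0, 22, 22]) cube([22, 201, 173]);
  translate([197, 22, 22]) cube([22, 201, 173]);
}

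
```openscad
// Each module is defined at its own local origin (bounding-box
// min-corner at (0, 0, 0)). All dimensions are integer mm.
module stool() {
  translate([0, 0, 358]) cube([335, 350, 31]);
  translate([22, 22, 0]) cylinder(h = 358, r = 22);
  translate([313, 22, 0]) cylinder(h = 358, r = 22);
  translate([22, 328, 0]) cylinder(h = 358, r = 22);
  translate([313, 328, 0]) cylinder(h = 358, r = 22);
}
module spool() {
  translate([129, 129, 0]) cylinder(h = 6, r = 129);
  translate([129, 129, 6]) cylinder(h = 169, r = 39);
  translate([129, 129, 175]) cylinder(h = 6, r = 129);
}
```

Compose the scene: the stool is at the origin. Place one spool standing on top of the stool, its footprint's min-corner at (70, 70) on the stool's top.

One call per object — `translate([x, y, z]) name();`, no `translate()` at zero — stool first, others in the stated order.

stool();
translate([70, 70, 389]) spool();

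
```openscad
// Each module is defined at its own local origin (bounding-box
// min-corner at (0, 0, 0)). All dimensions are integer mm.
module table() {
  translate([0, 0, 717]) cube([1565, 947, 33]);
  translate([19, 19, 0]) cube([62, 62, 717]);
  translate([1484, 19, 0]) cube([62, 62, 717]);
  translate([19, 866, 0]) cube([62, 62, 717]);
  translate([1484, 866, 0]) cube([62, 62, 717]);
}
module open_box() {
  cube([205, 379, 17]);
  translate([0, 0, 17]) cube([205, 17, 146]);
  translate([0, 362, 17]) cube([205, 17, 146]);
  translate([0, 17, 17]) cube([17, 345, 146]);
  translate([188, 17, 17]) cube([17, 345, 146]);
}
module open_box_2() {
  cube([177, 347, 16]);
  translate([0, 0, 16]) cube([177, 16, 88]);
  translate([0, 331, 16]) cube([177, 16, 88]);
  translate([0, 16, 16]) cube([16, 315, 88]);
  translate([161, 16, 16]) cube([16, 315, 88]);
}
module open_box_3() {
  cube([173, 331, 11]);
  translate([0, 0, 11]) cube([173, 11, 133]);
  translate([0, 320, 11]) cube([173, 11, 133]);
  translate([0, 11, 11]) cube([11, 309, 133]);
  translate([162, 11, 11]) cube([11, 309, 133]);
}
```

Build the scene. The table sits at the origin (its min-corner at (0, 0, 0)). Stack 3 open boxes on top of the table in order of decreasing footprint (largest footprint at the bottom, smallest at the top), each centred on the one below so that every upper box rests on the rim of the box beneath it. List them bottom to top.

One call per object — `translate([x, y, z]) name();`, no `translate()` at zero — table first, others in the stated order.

table();
translate([680, 284, 750]) open_box();
translate([694, 300, 913]) open_box_2();
translate([696, 308, 1017]) open_box_3();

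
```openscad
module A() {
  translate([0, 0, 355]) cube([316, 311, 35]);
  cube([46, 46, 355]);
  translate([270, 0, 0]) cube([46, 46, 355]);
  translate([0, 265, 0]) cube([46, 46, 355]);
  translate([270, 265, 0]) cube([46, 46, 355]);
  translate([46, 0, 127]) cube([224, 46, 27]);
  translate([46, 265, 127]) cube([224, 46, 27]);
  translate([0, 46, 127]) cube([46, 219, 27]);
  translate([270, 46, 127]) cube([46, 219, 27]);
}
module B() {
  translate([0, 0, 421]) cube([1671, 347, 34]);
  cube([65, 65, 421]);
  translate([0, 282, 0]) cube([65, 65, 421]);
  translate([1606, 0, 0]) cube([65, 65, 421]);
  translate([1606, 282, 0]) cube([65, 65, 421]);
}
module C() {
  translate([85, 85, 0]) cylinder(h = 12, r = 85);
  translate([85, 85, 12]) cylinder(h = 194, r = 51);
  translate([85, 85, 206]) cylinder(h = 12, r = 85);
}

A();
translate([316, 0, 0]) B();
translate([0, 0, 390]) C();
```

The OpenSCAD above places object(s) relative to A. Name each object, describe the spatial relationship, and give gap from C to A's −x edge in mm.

A is a stool. B is a bench. C is a spool. The bench is against the stool's +x side, with their −y faces flush. The spool is on top of the stool. The gap from the spool to the stool's −x edge is 0 mm.

The spool's min-x is at 0; the stool's min-x is 0; gap = 0 mm.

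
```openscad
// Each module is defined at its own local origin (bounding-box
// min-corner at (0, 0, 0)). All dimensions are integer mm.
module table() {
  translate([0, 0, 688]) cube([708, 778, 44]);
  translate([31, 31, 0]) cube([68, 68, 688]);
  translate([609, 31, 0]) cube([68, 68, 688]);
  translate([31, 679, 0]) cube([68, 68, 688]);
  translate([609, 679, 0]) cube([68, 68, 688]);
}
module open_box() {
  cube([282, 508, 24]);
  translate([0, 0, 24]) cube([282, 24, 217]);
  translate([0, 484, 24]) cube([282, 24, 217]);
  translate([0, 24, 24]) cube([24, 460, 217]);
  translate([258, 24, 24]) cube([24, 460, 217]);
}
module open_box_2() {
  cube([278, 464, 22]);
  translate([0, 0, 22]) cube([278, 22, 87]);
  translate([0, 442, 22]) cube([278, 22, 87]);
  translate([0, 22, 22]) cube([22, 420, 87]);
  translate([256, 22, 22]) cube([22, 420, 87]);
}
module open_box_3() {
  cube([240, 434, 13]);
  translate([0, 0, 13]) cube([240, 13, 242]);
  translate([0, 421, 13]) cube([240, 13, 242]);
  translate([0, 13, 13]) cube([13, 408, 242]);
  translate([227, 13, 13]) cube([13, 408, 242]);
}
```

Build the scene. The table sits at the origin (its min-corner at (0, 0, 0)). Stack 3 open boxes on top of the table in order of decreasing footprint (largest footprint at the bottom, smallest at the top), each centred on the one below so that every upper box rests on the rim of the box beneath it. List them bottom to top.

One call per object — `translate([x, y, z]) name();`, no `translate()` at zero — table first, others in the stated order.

table();
translate([213, 135, 732]) open_box();
translate([215, 157, 973]) open_box_2();
translate([234, 172, 1082]) open_box_3();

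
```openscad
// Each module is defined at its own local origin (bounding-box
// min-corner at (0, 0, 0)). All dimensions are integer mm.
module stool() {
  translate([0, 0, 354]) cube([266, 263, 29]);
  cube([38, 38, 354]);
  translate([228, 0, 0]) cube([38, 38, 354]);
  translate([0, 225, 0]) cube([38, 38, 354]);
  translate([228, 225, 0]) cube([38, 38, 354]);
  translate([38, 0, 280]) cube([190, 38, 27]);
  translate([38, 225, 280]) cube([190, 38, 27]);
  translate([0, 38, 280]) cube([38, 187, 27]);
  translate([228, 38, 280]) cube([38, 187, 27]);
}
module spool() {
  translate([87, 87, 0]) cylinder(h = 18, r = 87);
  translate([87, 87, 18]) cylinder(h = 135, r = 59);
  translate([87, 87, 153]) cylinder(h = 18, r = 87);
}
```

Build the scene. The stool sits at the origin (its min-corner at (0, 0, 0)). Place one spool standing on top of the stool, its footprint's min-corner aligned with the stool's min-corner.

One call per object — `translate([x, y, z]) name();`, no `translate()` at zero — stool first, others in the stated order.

stool();
translate([0, 0, 383]) spool();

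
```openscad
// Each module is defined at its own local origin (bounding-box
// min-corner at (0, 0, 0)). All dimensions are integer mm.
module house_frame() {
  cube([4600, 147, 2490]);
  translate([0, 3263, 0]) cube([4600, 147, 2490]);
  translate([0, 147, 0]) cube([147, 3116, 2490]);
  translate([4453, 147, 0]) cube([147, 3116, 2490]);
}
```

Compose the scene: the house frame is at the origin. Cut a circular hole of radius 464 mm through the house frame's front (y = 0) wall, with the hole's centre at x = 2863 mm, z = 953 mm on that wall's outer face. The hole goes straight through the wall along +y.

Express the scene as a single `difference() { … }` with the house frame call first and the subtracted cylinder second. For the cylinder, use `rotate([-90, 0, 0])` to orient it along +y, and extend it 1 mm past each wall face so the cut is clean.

difference() {
  house_frame();
  translate([2863, -1, 953]) rotate([-90, 0, 0]) cylinder(h = 149, r = 464);
}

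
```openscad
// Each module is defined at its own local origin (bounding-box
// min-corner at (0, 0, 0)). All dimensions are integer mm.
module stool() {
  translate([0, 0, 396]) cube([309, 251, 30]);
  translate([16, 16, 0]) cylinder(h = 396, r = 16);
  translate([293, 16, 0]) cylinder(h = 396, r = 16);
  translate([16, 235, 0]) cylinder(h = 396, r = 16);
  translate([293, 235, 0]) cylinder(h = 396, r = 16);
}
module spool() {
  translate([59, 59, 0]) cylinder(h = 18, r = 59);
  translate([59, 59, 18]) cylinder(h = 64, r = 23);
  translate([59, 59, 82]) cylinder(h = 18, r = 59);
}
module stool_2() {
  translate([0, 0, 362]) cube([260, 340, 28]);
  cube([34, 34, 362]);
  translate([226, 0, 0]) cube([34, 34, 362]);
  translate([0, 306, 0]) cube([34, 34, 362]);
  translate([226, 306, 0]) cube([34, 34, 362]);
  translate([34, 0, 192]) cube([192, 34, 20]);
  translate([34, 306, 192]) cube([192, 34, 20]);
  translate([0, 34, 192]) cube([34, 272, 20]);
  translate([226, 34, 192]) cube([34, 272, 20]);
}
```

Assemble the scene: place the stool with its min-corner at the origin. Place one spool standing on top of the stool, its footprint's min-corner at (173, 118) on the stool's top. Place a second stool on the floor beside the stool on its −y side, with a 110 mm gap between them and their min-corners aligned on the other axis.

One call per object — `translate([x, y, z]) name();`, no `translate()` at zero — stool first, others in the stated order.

stool();
translate([173, 118, 426]) spool();
translate([0, -450, 0]) stool_2();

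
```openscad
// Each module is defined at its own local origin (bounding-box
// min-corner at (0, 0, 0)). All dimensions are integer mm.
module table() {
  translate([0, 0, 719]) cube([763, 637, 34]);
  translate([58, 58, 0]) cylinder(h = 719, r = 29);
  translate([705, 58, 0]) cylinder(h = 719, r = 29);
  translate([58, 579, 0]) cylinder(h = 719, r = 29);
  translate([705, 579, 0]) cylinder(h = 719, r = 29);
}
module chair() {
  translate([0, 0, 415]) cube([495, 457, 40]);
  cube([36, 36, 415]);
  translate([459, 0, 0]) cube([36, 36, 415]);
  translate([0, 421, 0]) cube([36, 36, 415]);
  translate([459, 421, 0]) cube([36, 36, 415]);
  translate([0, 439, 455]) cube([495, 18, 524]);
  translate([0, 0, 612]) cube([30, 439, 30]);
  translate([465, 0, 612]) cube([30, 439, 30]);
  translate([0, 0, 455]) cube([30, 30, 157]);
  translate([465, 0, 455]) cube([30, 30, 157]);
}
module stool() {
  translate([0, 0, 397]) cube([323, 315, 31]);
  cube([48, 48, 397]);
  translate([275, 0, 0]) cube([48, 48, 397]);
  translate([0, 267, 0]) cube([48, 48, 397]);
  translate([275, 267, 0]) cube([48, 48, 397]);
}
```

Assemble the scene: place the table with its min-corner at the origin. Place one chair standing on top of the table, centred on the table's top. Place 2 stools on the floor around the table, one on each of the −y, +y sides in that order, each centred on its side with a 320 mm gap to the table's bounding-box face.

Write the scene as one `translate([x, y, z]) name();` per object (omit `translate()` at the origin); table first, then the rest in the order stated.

table();
translate([134, 90, 753]) chair();
translate([220, -635, 0]) stool();
translate([220, 957, 0]) stool();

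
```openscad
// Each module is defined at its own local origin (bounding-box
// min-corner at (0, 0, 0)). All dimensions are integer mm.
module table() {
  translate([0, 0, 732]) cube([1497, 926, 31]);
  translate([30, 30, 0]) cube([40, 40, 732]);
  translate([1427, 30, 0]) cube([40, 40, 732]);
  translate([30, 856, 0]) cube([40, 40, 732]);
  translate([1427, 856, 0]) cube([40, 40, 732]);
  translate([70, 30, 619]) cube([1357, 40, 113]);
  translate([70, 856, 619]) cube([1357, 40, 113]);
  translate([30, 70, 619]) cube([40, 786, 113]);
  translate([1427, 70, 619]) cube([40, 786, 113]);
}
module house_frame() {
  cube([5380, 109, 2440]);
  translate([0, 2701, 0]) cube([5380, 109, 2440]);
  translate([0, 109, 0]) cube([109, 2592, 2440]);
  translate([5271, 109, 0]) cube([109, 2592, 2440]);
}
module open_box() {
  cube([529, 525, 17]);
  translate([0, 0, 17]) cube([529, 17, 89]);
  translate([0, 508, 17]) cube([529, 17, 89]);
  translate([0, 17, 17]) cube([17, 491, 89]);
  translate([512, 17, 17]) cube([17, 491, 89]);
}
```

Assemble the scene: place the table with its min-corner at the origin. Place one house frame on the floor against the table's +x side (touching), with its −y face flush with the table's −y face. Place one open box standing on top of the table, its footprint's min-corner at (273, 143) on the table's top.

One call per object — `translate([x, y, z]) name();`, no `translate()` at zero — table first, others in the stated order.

table();
translate([1497, 0, 0]) house_frame();
translate([273, 143, 763]) open_box();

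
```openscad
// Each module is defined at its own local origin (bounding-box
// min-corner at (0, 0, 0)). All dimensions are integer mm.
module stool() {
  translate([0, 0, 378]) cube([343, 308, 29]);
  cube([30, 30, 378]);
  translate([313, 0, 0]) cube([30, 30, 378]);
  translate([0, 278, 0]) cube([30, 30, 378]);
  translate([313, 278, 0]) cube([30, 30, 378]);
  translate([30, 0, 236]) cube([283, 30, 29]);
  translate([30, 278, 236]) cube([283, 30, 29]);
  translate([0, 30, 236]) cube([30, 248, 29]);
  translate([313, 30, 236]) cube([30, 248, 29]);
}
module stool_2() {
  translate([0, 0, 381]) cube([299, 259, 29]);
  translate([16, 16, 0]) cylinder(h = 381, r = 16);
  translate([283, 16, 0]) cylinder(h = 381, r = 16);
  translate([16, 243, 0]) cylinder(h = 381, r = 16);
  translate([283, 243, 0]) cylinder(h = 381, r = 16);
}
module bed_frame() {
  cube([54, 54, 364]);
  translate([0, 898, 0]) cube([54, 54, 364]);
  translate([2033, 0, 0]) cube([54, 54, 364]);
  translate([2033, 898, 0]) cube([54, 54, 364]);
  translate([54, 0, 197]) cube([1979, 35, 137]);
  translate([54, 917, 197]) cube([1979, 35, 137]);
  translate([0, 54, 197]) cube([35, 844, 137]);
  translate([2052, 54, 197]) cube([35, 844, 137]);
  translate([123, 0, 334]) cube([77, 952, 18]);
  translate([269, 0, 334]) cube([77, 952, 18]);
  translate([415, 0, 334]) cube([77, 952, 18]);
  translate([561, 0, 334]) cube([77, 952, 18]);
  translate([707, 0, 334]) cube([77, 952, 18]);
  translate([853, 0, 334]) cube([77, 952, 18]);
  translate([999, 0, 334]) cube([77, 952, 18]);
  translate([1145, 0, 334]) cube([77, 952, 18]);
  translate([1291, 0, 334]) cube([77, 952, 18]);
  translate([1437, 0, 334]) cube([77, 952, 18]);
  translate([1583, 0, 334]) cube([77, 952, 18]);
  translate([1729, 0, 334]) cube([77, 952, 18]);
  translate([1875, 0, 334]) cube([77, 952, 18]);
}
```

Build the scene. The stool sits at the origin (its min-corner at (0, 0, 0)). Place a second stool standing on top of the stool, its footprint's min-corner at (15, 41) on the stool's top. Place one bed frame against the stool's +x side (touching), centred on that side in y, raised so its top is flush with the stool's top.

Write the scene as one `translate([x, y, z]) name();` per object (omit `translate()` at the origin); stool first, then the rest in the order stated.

stool();
translate([15, 41, 407]) stool_2();
translate([343, -322, 43]) bed_frame();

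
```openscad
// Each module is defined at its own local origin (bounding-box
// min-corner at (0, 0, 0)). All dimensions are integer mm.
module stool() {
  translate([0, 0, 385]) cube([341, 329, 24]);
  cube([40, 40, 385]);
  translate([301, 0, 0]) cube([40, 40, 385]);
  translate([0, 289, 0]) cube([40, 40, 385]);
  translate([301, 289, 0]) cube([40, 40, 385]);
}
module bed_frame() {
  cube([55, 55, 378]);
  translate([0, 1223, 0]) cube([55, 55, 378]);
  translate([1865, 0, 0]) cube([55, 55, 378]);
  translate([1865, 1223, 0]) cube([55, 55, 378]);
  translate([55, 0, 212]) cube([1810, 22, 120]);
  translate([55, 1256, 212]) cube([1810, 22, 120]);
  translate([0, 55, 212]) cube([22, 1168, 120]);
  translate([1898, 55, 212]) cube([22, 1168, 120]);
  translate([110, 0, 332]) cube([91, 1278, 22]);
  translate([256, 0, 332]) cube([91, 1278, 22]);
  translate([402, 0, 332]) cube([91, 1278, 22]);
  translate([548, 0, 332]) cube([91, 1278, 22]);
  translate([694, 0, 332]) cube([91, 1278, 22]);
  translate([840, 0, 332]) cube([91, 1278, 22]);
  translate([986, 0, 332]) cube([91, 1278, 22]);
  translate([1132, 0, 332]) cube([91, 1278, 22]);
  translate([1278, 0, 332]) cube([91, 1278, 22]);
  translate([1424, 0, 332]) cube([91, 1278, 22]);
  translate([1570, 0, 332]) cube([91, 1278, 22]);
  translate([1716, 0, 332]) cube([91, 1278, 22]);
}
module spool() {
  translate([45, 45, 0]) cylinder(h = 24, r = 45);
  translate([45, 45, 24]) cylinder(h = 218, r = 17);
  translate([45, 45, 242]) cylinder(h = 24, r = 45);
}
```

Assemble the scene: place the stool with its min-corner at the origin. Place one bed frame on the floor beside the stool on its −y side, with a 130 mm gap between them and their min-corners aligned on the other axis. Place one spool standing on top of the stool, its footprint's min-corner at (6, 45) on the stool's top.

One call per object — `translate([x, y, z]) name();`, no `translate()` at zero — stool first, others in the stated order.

stool();
translate([0, -1408, 0]) bed_frame();
translate([6, 45, 409]) spool();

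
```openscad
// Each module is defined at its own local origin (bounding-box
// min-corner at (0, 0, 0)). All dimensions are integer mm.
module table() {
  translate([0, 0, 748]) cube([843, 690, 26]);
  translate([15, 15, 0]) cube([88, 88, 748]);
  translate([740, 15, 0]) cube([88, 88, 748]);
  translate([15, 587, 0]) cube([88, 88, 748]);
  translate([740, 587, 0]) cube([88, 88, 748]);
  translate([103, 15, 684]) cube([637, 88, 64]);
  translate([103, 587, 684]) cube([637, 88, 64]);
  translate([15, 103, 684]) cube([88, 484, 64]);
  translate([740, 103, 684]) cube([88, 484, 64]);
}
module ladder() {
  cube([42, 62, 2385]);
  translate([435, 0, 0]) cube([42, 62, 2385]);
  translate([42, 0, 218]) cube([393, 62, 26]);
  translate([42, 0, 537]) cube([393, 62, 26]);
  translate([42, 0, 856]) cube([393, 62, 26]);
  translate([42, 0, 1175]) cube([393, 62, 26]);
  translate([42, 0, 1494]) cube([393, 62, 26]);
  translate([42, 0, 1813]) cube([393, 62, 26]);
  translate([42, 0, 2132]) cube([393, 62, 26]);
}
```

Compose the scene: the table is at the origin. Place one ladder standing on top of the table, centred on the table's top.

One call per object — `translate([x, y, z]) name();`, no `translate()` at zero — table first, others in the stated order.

table();
translate([183, 314, 774]) ladder();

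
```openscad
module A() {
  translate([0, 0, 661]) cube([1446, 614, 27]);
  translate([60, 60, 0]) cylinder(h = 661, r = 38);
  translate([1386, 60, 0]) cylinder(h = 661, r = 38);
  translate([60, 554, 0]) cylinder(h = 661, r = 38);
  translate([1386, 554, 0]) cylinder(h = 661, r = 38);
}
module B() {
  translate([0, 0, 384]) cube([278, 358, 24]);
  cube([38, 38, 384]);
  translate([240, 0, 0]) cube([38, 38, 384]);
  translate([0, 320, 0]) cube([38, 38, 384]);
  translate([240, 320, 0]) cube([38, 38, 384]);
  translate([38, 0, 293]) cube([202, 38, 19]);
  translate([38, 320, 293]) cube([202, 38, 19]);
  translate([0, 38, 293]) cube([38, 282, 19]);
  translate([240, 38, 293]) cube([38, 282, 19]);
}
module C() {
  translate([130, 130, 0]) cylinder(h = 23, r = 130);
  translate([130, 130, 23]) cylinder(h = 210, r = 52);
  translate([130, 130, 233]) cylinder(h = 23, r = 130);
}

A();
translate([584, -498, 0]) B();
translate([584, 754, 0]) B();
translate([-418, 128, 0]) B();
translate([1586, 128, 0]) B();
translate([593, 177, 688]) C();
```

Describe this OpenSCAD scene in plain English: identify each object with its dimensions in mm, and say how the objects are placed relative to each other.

A is a rectangular dining table. The top is 1446×614×27 mm with its upper surface at z = 688 mm. It stands on four round legs of 76 mm diameter, each leg's bounding box inset 22 mm from the nearest pair of top edges, running from the floor to the underside of the top.

B is a four-legged stool. The seat is a 278×358×24 mm slab whose top surface is at z = 408 mm; four square legs, each 38×38 mm in cross-section, run from the floor (z = 0) to the underside of the seat, each flush with a corner of the seat. Four stretchers, 38 mm wide and 19 mm tall, connect adjacent legs with their undersides at z = 293 mm, each running between the inner faces of the legs it joins and aligned with the legs' outer faces on the other axis.

C is a spool: two coaxial disc flanges of radius 130 mm and thickness 23 mm, joined by a core cylinder of radius 52 mm and height 210 mm. The lower flange rests on z = 0 and the three cylinders share a vertical axis.

Four stools sit around the table at the −y, +y, −x, +x sides. The spool is on top of the table, centred.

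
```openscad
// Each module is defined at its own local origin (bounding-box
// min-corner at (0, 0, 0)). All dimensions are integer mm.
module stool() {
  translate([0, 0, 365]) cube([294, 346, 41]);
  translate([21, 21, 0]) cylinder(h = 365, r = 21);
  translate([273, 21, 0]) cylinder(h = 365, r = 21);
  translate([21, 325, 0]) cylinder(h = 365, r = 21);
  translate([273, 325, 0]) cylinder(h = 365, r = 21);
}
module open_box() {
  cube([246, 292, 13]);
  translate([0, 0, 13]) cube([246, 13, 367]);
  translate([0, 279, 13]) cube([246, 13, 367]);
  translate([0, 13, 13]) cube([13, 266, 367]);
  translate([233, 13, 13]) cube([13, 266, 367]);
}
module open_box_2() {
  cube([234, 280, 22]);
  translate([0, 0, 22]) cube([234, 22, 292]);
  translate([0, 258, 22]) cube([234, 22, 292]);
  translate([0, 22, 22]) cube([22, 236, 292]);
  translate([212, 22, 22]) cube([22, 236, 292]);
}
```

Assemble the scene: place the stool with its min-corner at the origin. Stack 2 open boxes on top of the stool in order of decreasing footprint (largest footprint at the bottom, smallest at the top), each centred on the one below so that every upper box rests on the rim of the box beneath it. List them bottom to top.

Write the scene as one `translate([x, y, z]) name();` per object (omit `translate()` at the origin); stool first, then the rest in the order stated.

stool();
translate([24, 27, 406]) open_box();
translate([30, 33, 786]) open_box_2();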